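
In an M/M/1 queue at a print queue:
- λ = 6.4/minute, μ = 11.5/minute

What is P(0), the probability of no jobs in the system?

ρ = λ/μ = 6.4/11.5 = 0.5565
P(0) = 1 - ρ = 1 - 0.5565 = 0.4435
The server is idle 44.35% of the time.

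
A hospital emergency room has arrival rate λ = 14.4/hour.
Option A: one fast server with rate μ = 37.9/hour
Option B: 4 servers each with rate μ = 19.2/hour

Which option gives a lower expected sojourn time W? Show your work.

Option A: single server μ = 37.9 (M/M/1)
  ρ_A = 14.4/37.9 = 0.3799
  W_A = 1/(μ-λ) = 1/(37.9-14.4) = 1/23.50 = 0.04255

Option B: 4 servers μ = 19.2 (M/M/4)
  ρ_B = λ/(cμ) = 14.4/(4×19.2) = 0.1875
  Offered load a = λ/μ = cρ = 14.4/19.2 = 0.7500
  P₀ = [ Σₙ₌₀^3 aⁿ/n! + a^4/(4!(1-ρ)) ]⁻¹
  Σ = a^0/0! + a^1/1! + a^2/2! + a^3/3! = 1.0000 + 0.75000 + 0.28125 + 0.070312 = 2.1016
  a^4/(4!(1-ρ)) = 0.3164/(24 × 0.8125) = 0.01623
  P₀ = 1/(2.1016 + 0.01623) = 0.4722
  Lq = P₀·a^4·ρ / (4!(1-ρ)²) = 0.4722 × 0.3164 × 0.1875 / (24 × 0.6602) = 0.001768
  Wq_B = Lq/λ = 0.001768/14.4 = 0.00012278
  W_B = Wq_B + 1/μ = 0.00012278 + 0.052083 = 0.05221

Since W_A = 0.04255 < W_B = 0.05221, Option A (single fast server) has the shorter time in system.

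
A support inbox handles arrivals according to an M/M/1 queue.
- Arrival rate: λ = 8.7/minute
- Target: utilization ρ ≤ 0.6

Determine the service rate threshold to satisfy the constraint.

ρ = λ/μ, so μ = λ/ρ
μ ≥ 8.7/0.6 = 14.5000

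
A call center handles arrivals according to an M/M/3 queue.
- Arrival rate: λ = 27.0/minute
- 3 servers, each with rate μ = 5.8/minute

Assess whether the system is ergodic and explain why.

Stability requires ρ = λ/(cμ) < 1
ρ = 27.0/(3 × 5.8) = 27.0/17.40 = 1.5517
Since 1.5517 ≥ 1, the system is UNSTABLE.
Need c > λ/μ = 27.0/5.8 = 4.66.
Minimum servers needed: c = 5.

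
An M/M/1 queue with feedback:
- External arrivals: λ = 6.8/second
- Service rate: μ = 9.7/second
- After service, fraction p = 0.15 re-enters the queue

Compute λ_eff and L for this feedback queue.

Effective arrival rate: λ_eff = λ/(1-p) = 6.8/(1-0.15) = 6.8/0.85 = 8.0000
ρ = λ_eff/μ = 8.0000/9.7 = 0.824742
L = ρ/(1-ρ) = 0.824742/(1-0.824742) = 4.7059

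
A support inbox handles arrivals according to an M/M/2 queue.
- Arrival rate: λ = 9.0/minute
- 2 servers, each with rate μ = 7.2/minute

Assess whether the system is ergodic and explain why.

Stability requires ρ = λ/(cμ) < 1
ρ = 9.0/(2 × 7.2) = 9.0/14.40 = 0.6250
Since 0.6250 < 1, the system is STABLE.
The servers are busy 62.50% of the time.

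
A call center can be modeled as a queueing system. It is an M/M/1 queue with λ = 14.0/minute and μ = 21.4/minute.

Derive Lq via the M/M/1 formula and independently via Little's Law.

Method 1 (direct): Lq = λ²/(μ(μ-λ)) = 196.00/(21.4 × 7.40) = 1.2377

Method 2 (Little's Law):
W = 1/(μ-λ) = 1/7.40 = 0.13514
Wq = W - 1/μ = 0.13514 - 0.046729 = 0.08841
Lq = λWq = 14.0 × 0.08841 = 1.2377 ✔ (matches Method 1)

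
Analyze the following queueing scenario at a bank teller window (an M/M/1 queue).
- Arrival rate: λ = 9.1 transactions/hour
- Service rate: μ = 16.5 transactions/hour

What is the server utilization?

Server utilization: ρ = λ/μ
ρ = 9.1/16.5 = 0.5515
The server is busy 55.15% of the time.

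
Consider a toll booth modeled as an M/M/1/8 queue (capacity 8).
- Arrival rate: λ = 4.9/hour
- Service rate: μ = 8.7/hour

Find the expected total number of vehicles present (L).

ρ = λ/μ = 4.9/8.7 = 0.56322
P₀ = (1-ρ)/(1-ρ^(K+1)) = (1-0.56322)/(1-0.56322^9) = 0.4368/0.9943 = 0.4393
P_K = P₀×ρ^K = 0.43929 × 0.56322^8 = 0.43929 × 0.010126 = 0.004448
L = ρ[1 - (K+1)ρ^K + Kρ^(K+1)] / [(1-ρ)(1-ρ^(K+1))]
L = 0.56322 × (1 - 9×0.010126 + 8×0.0057030) / ((1 - 0.56322) × (1 - 0.0057030)) = 1.2379 vehicles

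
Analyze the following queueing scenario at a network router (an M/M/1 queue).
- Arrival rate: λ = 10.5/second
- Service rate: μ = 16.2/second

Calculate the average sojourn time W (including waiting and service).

First, compute utilization: ρ = λ/μ = 10.5/16.2 = 0.6481
For M/M/1: W = 1/(μ-λ)
W = 1/(16.2-10.5) = 1/5.70
W = 0.1754 seconds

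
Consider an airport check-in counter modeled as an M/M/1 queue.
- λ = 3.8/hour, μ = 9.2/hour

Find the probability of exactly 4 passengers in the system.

ρ = λ/μ = 3.8/9.2 = 0.4130
P(n) = (1-ρ)ρⁿ
P(4) = (1-0.4130) × 0.4130^4
P(4) = 0.5870 × 0.02909
P(4) = 0.01708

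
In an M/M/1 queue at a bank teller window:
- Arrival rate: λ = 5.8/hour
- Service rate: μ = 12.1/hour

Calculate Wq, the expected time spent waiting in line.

First, compute utilization: ρ = λ/μ = 5.8/12.1 = 0.4793
For M/M/1: Wq = λ/(μ(μ-λ))
Wq = 5.8/(12.1 × (12.1-5.8))
Wq = 5.8/(12.1 × 6.30)
Wq = 0.07609 hours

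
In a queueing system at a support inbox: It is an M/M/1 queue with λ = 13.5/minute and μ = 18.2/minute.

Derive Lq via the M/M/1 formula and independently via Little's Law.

Method 1 (direct): Lq = λ²/(μ(μ-λ)) = 182.25/(18.2 × 4.70) = 2.1306

Method 2 (Little's Law):
W = 1/(μ-λ) = 1/4.70 = 0.21277
Wq = W - 1/μ = 0.21277 - 0.054945 = 0.15782
Lq = λWq = 13.5 × 0.15782 = 2.1306 ✔ (matches Method 1)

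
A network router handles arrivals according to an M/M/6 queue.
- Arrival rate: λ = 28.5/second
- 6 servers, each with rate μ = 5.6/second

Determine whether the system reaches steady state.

Stability requires ρ = λ/(cμ) < 1
ρ = 28.5/(6 × 5.6) = 28.5/33.60 = 0.8482
Since 0.8482 < 1, the system is STABLE.
The servers are busy 84.82% of the time.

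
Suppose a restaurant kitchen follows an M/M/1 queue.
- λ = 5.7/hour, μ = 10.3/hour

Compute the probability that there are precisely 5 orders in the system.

ρ = λ/μ = 5.7/10.3 = 0.5534
P(n) = (1-ρ)ρⁿ
P(5) = (1-0.5534) × 0.5534^5
P(5) = 0.4466 × 0.05190
P(5) = 0.02318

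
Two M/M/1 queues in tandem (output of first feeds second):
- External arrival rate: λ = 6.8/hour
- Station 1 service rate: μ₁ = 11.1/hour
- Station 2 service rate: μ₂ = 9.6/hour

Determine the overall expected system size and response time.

By Jackson's theorem, each station behaves as independent M/M/1.
Station 1: ρ₁ = 6.8/11.1 = 0.6126, L₁ = ρ₁/(1-ρ₁) = λ/(μ₁-λ) = 6.8/4.30 = 1.5814
Station 2: ρ₂ = 6.8/9.6 = 0.7083, L₂ = ρ₂/(1-ρ₂) = λ/(μ₂-λ) = 6.8/2.80 = 2.4286
Total: L = L₁ + L₂ = 1.5814 + 2.4286 = 4.0100
W = L/λ = 4.0100/6.8 = 0.5897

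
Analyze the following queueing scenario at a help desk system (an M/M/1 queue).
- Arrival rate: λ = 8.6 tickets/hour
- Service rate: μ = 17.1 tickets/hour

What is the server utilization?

Server utilization: ρ = λ/μ
ρ = 8.6/17.1 = 0.5029
The server is busy 50.29% of the time.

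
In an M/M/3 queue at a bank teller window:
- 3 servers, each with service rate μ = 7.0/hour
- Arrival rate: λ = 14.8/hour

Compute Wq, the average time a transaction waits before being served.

Traffic intensity: ρ = λ/(cμ) = 14.8/(3×7.0) = 0.7048
Since ρ = 0.7048 < 1, system is stable.
Offered load a = λ/μ = cρ = 14.8/7.0 = 2.1143
P₀ = [ Σₙ₌₀^2 aⁿ/n! + a^3/(3!(1-ρ)) ]⁻¹
Σ = a^0/0! + a^1/1! + a^2/2! = 1.0000 + 2.1143 + 2.2351 = 5.3494
a^3/(3!(1-ρ)) = 9.4513/(6 × 0.29524) = 5.3354
P₀ = 1/(5.3494 + 5.3354) = 0.09359
Lq = P₀·a^3·ρ / (3!(1-ρ)²) = 0.09359 × 9.4513 × 0.7048 / (6 × 0.08717) = 1.1920
Wq = Lq/λ = 1.1920/14.8 = 0.08054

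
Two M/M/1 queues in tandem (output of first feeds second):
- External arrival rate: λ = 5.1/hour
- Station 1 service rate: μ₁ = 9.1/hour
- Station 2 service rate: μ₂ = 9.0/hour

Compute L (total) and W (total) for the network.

By Jackson's theorem, each station behaves as independent M/M/1.
Station 1: ρ₁ = 5.1/9.1 = 0.5604, L₁ = ρ₁/(1-ρ₁) = λ/(μ₁-λ) = 5.1/4.00 = 1.2750
Station 2: ρ₂ = 5.1/9.0 = 0.5667, L₂ = ρ₂/(1-ρ₂) = λ/(μ₂-λ) = 5.1/3.90 = 1.3077
Total: L = L₁ + L₂ = 1.2750 + 1.3077 = 2.5827
W = L/λ = 2.5827/5.1 = 0.5064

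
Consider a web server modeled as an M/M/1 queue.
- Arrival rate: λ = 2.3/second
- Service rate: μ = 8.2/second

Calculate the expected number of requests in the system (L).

ρ = λ/μ = 2.3/8.2 = 0.2805
For M/M/1: L = λ/(μ-λ)
L = 2.3/(8.2-2.3) = 2.3/5.90
L = 0.3898 requests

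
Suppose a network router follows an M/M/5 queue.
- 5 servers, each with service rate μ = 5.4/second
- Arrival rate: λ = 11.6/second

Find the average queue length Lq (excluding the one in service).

Traffic intensity: ρ = λ/(cμ) = 11.6/(5×5.4) = 0.4296
Since ρ = 0.4296 < 1, system is stable.
Offered load a = λ/μ = cρ = 11.6/5.4 = 2.1481
P₀ = [ Σₙ₌₀^4 aⁿ/n! + a^5/(5!(1-ρ)) ]⁻¹
Σ = a^0/0! + a^1/1! + a^2/2! + a^3/3! + a^4/4! = 1.00000 + 2.14815 + 2.30727 + 1.65212 + 0.887249 = 7.9948
a^5/(5!(1-ρ)) = 45.7426/(120 × 0.5704) = 0.6683
P₀ = 1/(7.9948 + 0.6683) = 0.1154
Lq = P₀·a^5·ρ / (5!(1-ρ)²) = 0.11543 × 45.7426 × 0.42963 / (120 × 0.32532) = 0.05811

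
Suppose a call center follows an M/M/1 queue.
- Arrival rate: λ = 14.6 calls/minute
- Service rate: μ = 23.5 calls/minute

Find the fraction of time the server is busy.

Server utilization: ρ = λ/μ
ρ = 14.6/23.5 = 0.6213
The server is busy 62.13% of the time.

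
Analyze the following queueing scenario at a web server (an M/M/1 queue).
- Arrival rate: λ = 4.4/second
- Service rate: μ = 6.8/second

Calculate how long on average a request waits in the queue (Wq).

First, compute utilization: ρ = λ/μ = 4.4/6.8 = 0.6471
For M/M/1: Wq = λ/(μ(μ-λ))
Wq = 4.4/(6.8 × (6.8-4.4))
Wq = 4.4/(6.8 × 2.40)
Wq = 0.2696 seconds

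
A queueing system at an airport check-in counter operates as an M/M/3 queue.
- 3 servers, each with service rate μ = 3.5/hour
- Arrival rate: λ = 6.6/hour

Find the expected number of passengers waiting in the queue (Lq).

Traffic intensity: ρ = λ/(cμ) = 6.6/(3×3.5) = 0.6286
Since ρ = 0.6286 < 1, system is stable.
Offered load a = λ/μ = cρ = 6.6/3.5 = 1.8857
P₀ = [ Σₙ₌₀^2 aⁿ/n! + a^3/(3!(1-ρ)) ]⁻¹
Σ = a^0/0! + a^1/1! + a^2/2! = 1.0000 + 1.8857 + 1.7780 = 4.6637
a^3/(3!(1-ρ)) = 6.70545/(6 × 0.371429) = 3.0089
P₀ = 1/(4.6637 + 3.0089) = 0.1303
Lq = P₀·a^3·ρ / (3!(1-ρ)²) = 0.13034 × 6.7054 × 0.62857 / (6 × 0.13796) = 0.6637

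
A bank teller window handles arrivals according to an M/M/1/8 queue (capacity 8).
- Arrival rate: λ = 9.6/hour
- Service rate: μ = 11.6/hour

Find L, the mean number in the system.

ρ = λ/μ = 9.6/11.6 = 0.82759
P₀ = (1-ρ)/(1-ρ^(K+1)) = (1-0.82759)/(1-0.82759^9) = 0.1724/0.8179 = 0.2108
P_K = P₀×ρ^K = 0.21080 × 0.82759^8 = 0.21080 × 0.22005 = 0.04639
L = ρ[1 - (K+1)ρ^K + Kρ^(K+1)] / [(1-ρ)(1-ρ^(K+1))]
L = 0.82759 × (1 - 9×0.220050 + 8×0.182111) / ((1 - 0.82759) × (1 - 0.182111)) = 2.7962 transactions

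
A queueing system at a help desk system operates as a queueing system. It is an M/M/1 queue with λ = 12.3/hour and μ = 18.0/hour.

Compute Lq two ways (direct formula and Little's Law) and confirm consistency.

Method 1 (direct): Lq = λ²/(μ(μ-λ)) = 151.29/(18.0 × 5.70) = 1.4746

Method 2 (Little's Law):
W = 1/(μ-λ) = 1/5.70 = 0.175439
Wq = W - 1/μ = 0.175439 - 0.0555556 = 0.119883
Lq = λWq = 12.3 × 0.119883 = 1.4746 ✔ (matches Method 1)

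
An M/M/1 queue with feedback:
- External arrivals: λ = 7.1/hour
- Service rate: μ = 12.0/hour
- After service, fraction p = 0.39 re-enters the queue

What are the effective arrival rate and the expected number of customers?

Effective arrival rate: λ_eff = λ/(1-p) = 7.1/(1-0.39) = 7.1/0.61 = 11.6393443
ρ = λ_eff/μ = 11.6393443/12.0 = 0.96994536
L = ρ/(1-ρ) = 0.96994536/(1-0.96994536) = 32.2727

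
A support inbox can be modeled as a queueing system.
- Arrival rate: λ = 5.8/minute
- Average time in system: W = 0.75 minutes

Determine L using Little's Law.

Little's Law: L = λW
L = 5.8 × 0.75 = 4.3500 emails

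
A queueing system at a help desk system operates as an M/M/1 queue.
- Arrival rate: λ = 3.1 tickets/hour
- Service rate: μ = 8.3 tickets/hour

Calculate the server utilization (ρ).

Server utilization: ρ = λ/μ
ρ = 3.1/8.3 = 0.3735
The server is busy 37.35% of the time.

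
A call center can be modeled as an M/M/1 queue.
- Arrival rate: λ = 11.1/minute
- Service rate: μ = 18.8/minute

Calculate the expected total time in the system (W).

First, compute utilization: ρ = λ/μ = 11.1/18.8 = 0.5904
For M/M/1: W = 1/(μ-λ)
W = 1/(18.8-11.1) = 1/7.70
W = 0.1299 minutes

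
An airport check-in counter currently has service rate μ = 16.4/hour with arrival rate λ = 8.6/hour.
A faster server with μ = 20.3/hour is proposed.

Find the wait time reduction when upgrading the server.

System 1: ρ₁ = 8.6/16.4 = 0.5244, W₁ = 1/(16.4-8.6) = 0.1282
System 2: ρ₂ = 8.6/20.3 = 0.4236, W₂ = 1/(20.3-8.6) = 0.08547
Improvement: (W₁-W₂)/W₁ = (0.1282-0.08547)/0.1282 = 33.33%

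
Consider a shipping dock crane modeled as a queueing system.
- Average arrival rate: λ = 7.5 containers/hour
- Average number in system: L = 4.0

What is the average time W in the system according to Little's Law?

Little's Law: L = λW, so W = L/λ
W = 4.0/7.5 = 0.5333 hours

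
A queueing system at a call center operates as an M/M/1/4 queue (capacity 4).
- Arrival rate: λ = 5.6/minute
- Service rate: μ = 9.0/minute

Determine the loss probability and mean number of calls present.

ρ = λ/μ = 5.6/9.0 = 0.62222
P₀ = (1-ρ)/(1-ρ^(K+1)) = (1-0.62222)/(1-0.62222^5) = 0.37778/0.90673 = 0.4166
P_K = P₀×ρ^K = 0.4166 × 0.62222^4 = 0.4166 × 0.1499 = 0.06245
Blocking probability P_4 = 0.06245 (6.25%)
L = ρ[1 - (K+1)ρ^K + Kρ^(K+1)] / [(1-ρ)(1-ρ^(K+1))]
L = 0.62222 × (1 - 5×0.14989 + 4×0.093265) / ((1 - 0.62222) × (1 - 0.093265)) = 1.1328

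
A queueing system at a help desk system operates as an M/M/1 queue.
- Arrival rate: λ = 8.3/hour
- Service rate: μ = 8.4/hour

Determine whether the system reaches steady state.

Stability requires ρ = λ/(cμ) < 1
ρ = 8.3/(1 × 8.4) = 8.3/8.40 = 0.9881
Since 0.9881 < 1, the system is STABLE.
The server is busy 98.81% of the time.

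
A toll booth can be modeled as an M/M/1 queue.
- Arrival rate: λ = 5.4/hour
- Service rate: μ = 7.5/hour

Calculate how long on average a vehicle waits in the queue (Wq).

First, compute utilization: ρ = λ/μ = 5.4/7.5 = 0.7200
For M/M/1: Wq = λ/(μ(μ-λ))
Wq = 5.4/(7.5 × (7.5-5.4))
Wq = 5.4/(7.5 × 2.10)
Wq = 0.3429 hours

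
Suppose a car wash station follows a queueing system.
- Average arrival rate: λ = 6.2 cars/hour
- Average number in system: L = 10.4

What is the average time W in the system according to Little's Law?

Little's Law: L = λW, so W = L/λ
W = 10.4/6.2 = 1.6774 hours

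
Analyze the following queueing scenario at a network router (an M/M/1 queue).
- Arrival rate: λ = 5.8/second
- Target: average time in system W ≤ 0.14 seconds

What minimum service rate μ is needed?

For M/M/1: W = 1/(μ-λ)
Need W ≤ 0.14, so 1/(μ-λ) ≤ 0.14
μ - λ ≥ 1/0.14 = 7.1429
μ ≥ 5.8 + 7.1429 = 12.9429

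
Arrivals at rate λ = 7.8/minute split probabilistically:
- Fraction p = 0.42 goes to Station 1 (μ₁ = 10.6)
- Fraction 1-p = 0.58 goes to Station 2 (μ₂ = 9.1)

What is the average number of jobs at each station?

Effective rates: λ₁ = 7.8×0.42 = 3.276, λ₂ = 7.8×0.58 = 4.524
Station 1: ρ₁ = 3.276/10.6 = 0.30906, L₁ = ρ₁/(1-ρ₁) = 0.30906/(1-0.30906) = 0.4473
Station 2: ρ₂ = 4.524/9.1 = 0.49714, L₂ = ρ₂/(1-ρ₂) = 0.49714/(1-0.49714) = 0.9886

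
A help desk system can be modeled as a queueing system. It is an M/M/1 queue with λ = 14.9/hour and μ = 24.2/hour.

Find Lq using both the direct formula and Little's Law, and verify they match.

Method 1 (direct): Lq = λ²/(μ(μ-λ)) = 222.01/(24.2 × 9.30) = 0.9864

Method 2 (Little's Law):
W = 1/(μ-λ) = 1/9.30 = 0.107527
Wq = W - 1/μ = 0.107527 - 0.0413223 = 0.06620
Lq = λWq = 14.9 × 0.06620 = 0.9864 ✔ (matches Method 1)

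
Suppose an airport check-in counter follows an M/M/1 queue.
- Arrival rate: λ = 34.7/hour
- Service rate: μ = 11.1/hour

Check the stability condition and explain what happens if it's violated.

Stability requires ρ = λ/(cμ) < 1
ρ = 34.7/(1 × 11.1) = 34.7/11.10 = 3.1261
Since 3.1261 ≥ 1, the system is UNSTABLE.
Queue grows without bound. Need μ > λ = 34.7.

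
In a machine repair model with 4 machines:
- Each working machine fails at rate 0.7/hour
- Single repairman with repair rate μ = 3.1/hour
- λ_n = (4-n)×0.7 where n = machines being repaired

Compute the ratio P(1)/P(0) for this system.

P(1)/P(0) = ∏_{i=0}^{1-1} λ_i/μ_{i+1}
= (4-0)×0.7/3.1
= 0.9032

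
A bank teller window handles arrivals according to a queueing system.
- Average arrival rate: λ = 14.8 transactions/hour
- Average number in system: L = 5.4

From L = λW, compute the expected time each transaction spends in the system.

Little's Law: L = λW, so W = L/λ
W = 5.4/14.8 = 0.3649 hours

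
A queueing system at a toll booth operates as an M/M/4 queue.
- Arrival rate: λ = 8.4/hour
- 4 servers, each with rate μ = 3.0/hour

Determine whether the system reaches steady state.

Stability requires ρ = λ/(cμ) < 1
ρ = 8.4/(4 × 3.0) = 8.4/12.00 = 0.7000
Since 0.7000 < 1, the system is STABLE.
The servers are busy 70.00% of the time.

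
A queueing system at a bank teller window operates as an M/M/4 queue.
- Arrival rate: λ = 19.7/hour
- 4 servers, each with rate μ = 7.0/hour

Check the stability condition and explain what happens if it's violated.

Stability requires ρ = λ/(cμ) < 1
ρ = 19.7/(4 × 7.0) = 19.7/28.00 = 0.7036
Since 0.7036 < 1, the system is STABLE.
The servers are busy 70.36% of the time.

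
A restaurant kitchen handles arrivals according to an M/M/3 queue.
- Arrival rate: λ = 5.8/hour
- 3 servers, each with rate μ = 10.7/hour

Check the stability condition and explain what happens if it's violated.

Stability requires ρ = λ/(cμ) < 1
ρ = 5.8/(3 × 10.7) = 5.8/32.10 = 0.1807
Since 0.1807 < 1, the system is STABLE.
The servers are busy 18.07% of the time.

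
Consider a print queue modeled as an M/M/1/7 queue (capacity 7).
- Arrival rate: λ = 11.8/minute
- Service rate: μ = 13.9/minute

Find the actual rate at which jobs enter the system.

ρ = λ/μ = 11.8/13.9 = 0.84892
P₀ = (1-ρ)/(1-ρ^(K+1)) = (1-0.84892)/(1-0.84892^8) = 0.1511/0.7303 = 0.2069
P_K = P₀×ρ^K = 0.2069 × 0.84892^7 = 0.2069 × 0.3177 = 0.06573
λ_eff = λ(1-P_K) = 11.8 × (1 - 0.065735) = 11.8 × 0.934265 = 11.0243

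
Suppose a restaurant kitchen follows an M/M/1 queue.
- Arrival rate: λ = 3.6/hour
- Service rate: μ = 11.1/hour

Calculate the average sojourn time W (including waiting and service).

First, compute utilization: ρ = λ/μ = 3.6/11.1 = 0.3243
For M/M/1: W = 1/(μ-λ)
W = 1/(11.1-3.6) = 1/7.50
W = 0.1333 hours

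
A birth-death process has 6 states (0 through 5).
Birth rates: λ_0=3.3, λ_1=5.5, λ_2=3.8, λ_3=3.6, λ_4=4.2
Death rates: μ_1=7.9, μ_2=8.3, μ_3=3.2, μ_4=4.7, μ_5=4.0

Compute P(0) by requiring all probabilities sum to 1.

Ratios P(n)/P(0) = (λ₀···λₙ₋₁)/(μ₁···μₙ):
P(1)/P(0) = (3.3)/(7.9) = 0.4177
P(2)/P(0) = (3.3×5.5)/(7.9×8.3) = 0.2768
P(3)/P(0) = (3.3×5.5×3.8)/(7.9×8.3×3.2) = 0.3287
P(4)/P(0) = (3.3×5.5×3.8×3.6)/(7.9×8.3×3.2×4.7) = 0.2518
P(5)/P(0) = (3.3×5.5×3.8×3.6×4.2)/(7.9×8.3×3.2×4.7×4.0) = 0.2644

Normalization: ∑ P(n) = 1
P(0) × (1.0000 + 0.4177 + 0.2768 + 0.3287 + 0.2518 + 0.2644) = 1
P(0) × 2.5394 = 1
P(0) = 1/2.5394 = 0.3938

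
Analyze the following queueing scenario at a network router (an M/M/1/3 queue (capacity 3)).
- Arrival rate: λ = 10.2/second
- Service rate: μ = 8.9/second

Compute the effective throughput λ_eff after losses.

ρ = λ/μ = 10.2/8.9 = 1.14607
P₀ = (1-ρ)/(1-ρ^(K+1)) = (1-1.14607)/(1-1.14607^4) = -0.14607/-0.72522 = 0.2014
P_K = P₀×ρ^K = 0.2014 × 1.14607^3 = 0.2014 × 1.5053 = 0.3032
λ_eff = λ(1-P_K) = 10.2 × (1 - 0.3032) = 10.2 × 0.6968 = 7.1074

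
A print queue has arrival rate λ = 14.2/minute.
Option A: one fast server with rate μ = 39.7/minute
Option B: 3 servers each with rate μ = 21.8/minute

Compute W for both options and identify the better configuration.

Option A: single server μ = 39.7 (M/M/1)
  ρ_A = 14.2/39.7 = 0.3577
  W_A = 1/(μ-λ) = 1/(39.7-14.2) = 1/25.50 = 0.03922

Option B: 3 servers μ = 21.8 (M/M/3)
  ρ_B = λ/(cμ) = 14.2/(3×21.8) = 0.2171
  Offered load a = λ/μ = cρ = 14.2/21.8 = 0.6514
  P₀ = [ Σₙ₌₀^2 aⁿ/n! + a^3/(3!(1-ρ)) ]⁻¹
  Σ = a^0/0! + a^1/1! + a^2/2! = 1.0000 + 0.6514 + 0.2121 = 1.8635
  a^3/(3!(1-ρ)) = 0.2764/(6 × 0.7829) = 0.05884
  P₀ = 1/(1.8635 + 0.05884) = 0.5202
  Lq = P₀·a^3·ρ / (3!(1-ρ)²) = 0.52019 × 0.27637 × 0.21713 / (6 × 0.61289) = 0.008489
  Wq_B = Lq/λ = 0.008489/14.2 = 0.0005978
  W_B = Wq_B + 1/μ = 0.0005978 + 0.04587 = 0.04647

Since W_A = 0.03922 < W_B = 0.04647, Option A (single fast server) has the shorter time in system.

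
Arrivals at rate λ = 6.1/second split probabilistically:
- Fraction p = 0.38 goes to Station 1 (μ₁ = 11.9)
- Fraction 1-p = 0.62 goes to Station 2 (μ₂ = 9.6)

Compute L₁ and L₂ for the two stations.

Effective rates: λ₁ = 6.1×0.38 = 2.318, λ₂ = 6.1×0.62 = 3.782
Station 1: ρ₁ = 2.318/11.9 = 0.1948, L₁ = ρ₁/(1-ρ₁) = 0.1948/(1-0.1948) = 0.2419
Station 2: ρ₂ = 3.782/9.6 = 0.39396, L₂ = ρ₂/(1-ρ₂) = 0.39396/(1-0.39396) = 0.6501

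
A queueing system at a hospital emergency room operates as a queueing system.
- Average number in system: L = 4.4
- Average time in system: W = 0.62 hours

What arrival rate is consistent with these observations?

Little's Law: L = λW, so λ = L/W
λ = 4.4/0.62 = 7.0968 patients/hour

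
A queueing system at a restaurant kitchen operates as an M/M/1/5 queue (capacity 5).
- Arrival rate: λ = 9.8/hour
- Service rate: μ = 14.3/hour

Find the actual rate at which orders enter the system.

ρ = λ/μ = 9.8/14.3 = 0.68531
P₀ = (1-ρ)/(1-ρ^(K+1)) = (1-0.68531)/(1-0.68531^6) = 0.3147/0.8964 = 0.3511
P_K = P₀×ρ^K = 0.35106 × 0.68531^5 = 0.35106 × 0.15116 = 0.05307
λ_eff = λ(1-P_K) = 9.8 × (1 - 0.05307) = 9.8 × 0.94693 = 9.2799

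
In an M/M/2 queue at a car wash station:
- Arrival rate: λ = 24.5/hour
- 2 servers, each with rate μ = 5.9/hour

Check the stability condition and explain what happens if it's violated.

Stability requires ρ = λ/(cμ) < 1
ρ = 24.5/(2 × 5.9) = 24.5/11.80 = 2.0763
Since 2.0763 ≥ 1, the system is UNSTABLE.
Need c > λ/μ = 24.5/5.9 = 4.15.
Minimum servers needed: c = 5.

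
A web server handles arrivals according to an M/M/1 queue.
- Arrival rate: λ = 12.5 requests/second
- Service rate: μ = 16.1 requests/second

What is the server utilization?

Server utilization: ρ = λ/μ
ρ = 12.5/16.1 = 0.7764
The server is busy 77.64% of the time.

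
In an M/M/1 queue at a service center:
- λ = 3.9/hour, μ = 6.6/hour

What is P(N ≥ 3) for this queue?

ρ = λ/μ = 3.9/6.6 = 0.5909
P(N ≥ n) = ρⁿ
P(N ≥ 3) = 0.5909^3
P(N ≥ 3) = 0.2063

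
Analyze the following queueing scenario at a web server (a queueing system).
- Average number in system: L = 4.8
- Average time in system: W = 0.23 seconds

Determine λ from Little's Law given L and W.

Little's Law: L = λW, so λ = L/W
λ = 4.8/0.23 = 20.8696 requests/second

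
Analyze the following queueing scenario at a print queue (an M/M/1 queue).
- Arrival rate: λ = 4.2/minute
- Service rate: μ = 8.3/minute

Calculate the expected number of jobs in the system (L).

ρ = λ/μ = 4.2/8.3 = 0.5060
For M/M/1: L = λ/(μ-λ)
L = 4.2/(8.3-4.2) = 4.2/4.10
L = 1.0244 jobs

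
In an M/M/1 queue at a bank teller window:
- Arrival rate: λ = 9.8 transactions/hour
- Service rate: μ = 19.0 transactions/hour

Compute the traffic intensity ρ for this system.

Server utilization: ρ = λ/μ
ρ = 9.8/19.0 = 0.5158
The server is busy 51.58% of the time.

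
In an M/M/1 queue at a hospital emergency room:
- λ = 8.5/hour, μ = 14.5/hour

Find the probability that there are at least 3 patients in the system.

ρ = λ/μ = 8.5/14.5 = 0.5862
P(N ≥ n) = ρⁿ
P(N ≥ 3) = 0.5862^3
P(N ≥ 3) = 0.2014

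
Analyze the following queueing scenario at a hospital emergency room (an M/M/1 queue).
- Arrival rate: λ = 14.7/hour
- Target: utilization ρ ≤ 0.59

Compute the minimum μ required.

ρ = λ/μ, so μ = λ/ρ
μ ≥ 14.7/0.59 = 24.9153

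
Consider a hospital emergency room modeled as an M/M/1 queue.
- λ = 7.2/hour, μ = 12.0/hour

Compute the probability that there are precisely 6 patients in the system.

ρ = λ/μ = 7.2/12.0 = 0.6000
P(n) = (1-ρ)ρⁿ
P(6) = (1-0.6000) × 0.6000^6
P(6) = 0.4000 × 0.04666
P(6) = 0.01866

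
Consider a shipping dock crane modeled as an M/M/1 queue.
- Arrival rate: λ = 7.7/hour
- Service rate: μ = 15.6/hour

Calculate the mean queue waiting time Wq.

First, compute utilization: ρ = λ/μ = 7.7/15.6 = 0.4936
For M/M/1: Wq = λ/(μ(μ-λ))
Wq = 7.7/(15.6 × (15.6-7.7))
Wq = 7.7/(15.6 × 7.90)
Wq = 0.06248 hours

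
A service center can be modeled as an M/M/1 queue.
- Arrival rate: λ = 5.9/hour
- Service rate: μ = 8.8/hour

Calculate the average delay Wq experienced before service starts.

First, compute utilization: ρ = λ/μ = 5.9/8.8 = 0.6705
For M/M/1: Wq = λ/(μ(μ-λ))
Wq = 5.9/(8.8 × (8.8-5.9))
Wq = 5.9/(8.8 × 2.90)
Wq = 0.2312 hours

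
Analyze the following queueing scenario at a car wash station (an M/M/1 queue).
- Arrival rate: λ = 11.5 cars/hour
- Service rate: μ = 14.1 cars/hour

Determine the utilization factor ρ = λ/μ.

Server utilization: ρ = λ/μ
ρ = 11.5/14.1 = 0.8156
The server is busy 81.56% of the time.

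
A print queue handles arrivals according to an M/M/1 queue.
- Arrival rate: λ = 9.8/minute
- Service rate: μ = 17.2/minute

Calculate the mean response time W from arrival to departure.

First, compute utilization: ρ = λ/μ = 9.8/17.2 = 0.5698
For M/M/1: W = 1/(μ-λ)
W = 1/(17.2-9.8) = 1/7.40
W = 0.1351 minutes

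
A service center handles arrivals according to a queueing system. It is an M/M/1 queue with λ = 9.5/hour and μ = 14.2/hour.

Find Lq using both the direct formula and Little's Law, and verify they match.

Method 1 (direct): Lq = λ²/(μ(μ-λ)) = 90.25/(14.2 × 4.70) = 1.3523

Method 2 (Little's Law):
W = 1/(μ-λ) = 1/4.70 = 0.2127660
Wq = W - 1/μ = 0.2127660 - 0.07042254 = 0.142343
Lq = λWq = 9.5 × 0.142343 = 1.3523 ✔ (matches Method 1)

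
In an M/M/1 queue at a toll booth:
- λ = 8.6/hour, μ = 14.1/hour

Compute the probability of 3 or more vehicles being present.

ρ = λ/μ = 8.6/14.1 = 0.6099
P(N ≥ n) = ρⁿ
P(N ≥ 3) = 0.6099^3
P(N ≥ 3) = 0.2269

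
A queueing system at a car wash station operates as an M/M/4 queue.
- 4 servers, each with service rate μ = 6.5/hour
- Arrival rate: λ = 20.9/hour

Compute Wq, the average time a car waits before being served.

Traffic intensity: ρ = λ/(cμ) = 20.9/(4×6.5) = 0.8038
Since ρ = 0.8038 < 1, system is stable.
Offered load a = λ/μ = cρ = 20.9/6.5 = 3.2154
P₀ = [ Σₙ₌₀^3 aⁿ/n! + a^4/(4!(1-ρ)) ]⁻¹
Σ = a^0/0! + a^1/1! + a^2/2! + a^3/3! = 1.0000 + 3.2154 + 5.1693 + 5.5405 = 14.9252
a^4/(4!(1-ρ)) = 106.8887/(24 × 0.196154) = 22.7051
P₀ = 1/(14.9252 + 22.7051) = 0.02657
Lq = P₀·a^4·ρ / (4!(1-ρ)²) = 0.026574 × 106.8887 × 0.80385 / (24 × 0.038476) = 2.4726
Wq = Lq/λ = 2.4726/20.9 = 0.1183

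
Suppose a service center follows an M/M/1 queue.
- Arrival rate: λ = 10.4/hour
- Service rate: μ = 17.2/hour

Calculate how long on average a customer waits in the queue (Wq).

First, compute utilization: ρ = λ/μ = 10.4/17.2 = 0.6047
For M/M/1: Wq = λ/(μ(μ-λ))
Wq = 10.4/(17.2 × (17.2-10.4))
Wq = 10.4/(17.2 × 6.80)
Wq = 0.08892 hours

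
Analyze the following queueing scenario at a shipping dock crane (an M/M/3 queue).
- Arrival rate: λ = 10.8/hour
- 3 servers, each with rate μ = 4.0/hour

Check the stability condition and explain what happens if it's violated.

Stability requires ρ = λ/(cμ) < 1
ρ = 10.8/(3 × 4.0) = 10.8/12.00 = 0.9000
Since 0.9000 < 1, the system is STABLE.
The servers are busy 90.00% of the time.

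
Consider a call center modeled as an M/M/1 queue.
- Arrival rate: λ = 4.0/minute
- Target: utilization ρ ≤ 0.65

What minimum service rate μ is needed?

ρ = λ/μ, so μ = λ/ρ
μ ≥ 4.0/0.65 = 6.1538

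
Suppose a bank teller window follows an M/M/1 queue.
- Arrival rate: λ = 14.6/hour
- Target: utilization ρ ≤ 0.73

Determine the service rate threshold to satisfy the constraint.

ρ = λ/μ, so μ = λ/ρ
μ ≥ 14.6/0.73 = 20.0000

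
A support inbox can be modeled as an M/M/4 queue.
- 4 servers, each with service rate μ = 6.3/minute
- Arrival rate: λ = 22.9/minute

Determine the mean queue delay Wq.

Traffic intensity: ρ = λ/(cμ) = 22.9/(4×6.3) = 0.9087
Since ρ = 0.9087 < 1, system is stable.
Offered load a = λ/μ = cρ = 22.9/6.3 = 3.6349
P₀ = [ Σₙ₌₀^3 aⁿ/n! + a^4/(4!(1-ρ)) ]⁻¹
Σ = a^0/0! + a^1/1! + a^2/2! + a^3/3! = 1.0000 + 3.6349 + 6.6063 + 8.0045 = 19.2457
a^4/(4!(1-ρ)) = 174.5741/(24 × 0.0912698) = 79.6969
P₀ = 1/(19.2457 + 79.6969) = 0.01011
Lq = P₀·a^4·ρ / (4!(1-ρ)²) = 0.01010687 × 174.5741 × 0.9087302 / (24 × 0.008330184) = 8.0198
Wq = Lq/λ = 8.0198/22.9 = 0.3502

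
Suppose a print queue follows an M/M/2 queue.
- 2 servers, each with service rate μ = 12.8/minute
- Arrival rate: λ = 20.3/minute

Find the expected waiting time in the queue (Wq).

Traffic intensity: ρ = λ/(cμ) = 20.3/(2×12.8) = 0.7930
Since ρ = 0.7930 < 1, system is stable.
Offered load a = λ/μ = cρ = 20.3/12.8 = 1.5859
P₀ = [ Σₙ₌₀^1 aⁿ/n! + a^2/(2!(1-ρ)) ]⁻¹
Σ = a^0/0! + a^1/1! = 1.0000 + 1.5859 = 2.5859
a^2/(2!(1-ρ)) = 2.515198/(2 × 0.2070312) = 6.0744
P₀ = 1/(2.5859 + 6.0744) = 0.1155
Lq = P₀·a^2·ρ / (2!(1-ρ)²) = 0.115468 × 2.51520 × 0.792969 / (2 × 0.0428619) = 2.6865
Wq = Lq/λ = 2.6865/20.3 = 0.1323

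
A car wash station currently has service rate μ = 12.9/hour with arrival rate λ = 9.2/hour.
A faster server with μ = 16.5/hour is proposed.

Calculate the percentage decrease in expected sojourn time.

System 1: ρ₁ = 9.2/12.9 = 0.7132, W₁ = 1/(12.9-9.2) = 0.2703
System 2: ρ₂ = 9.2/16.5 = 0.5576, W₂ = 1/(16.5-9.2) = 0.1370
Improvement: (W₁-W₂)/W₁ = (0.2703-0.1370)/0.2703 = 49.32%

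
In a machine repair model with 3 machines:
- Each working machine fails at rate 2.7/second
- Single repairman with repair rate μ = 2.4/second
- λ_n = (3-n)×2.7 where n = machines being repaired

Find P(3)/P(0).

P(3)/P(0) = ∏_{i=0}^{3-1} λ_i/μ_{i+1}
= (3-0)×2.7/2.4 × (3-1)×2.7/2.4 × (3-2)×2.7/2.4
= 8.5430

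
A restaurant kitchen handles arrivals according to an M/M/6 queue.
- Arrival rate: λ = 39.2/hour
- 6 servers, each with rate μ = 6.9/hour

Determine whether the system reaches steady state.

Stability requires ρ = λ/(cμ) < 1
ρ = 39.2/(6 × 6.9) = 39.2/41.40 = 0.9469
Since 0.9469 < 1, the system is STABLE.
The servers are busy 94.69% of the time.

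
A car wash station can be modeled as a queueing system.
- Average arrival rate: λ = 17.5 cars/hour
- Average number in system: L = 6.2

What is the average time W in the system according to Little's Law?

Little's Law: L = λW, so W = L/λ
W = 6.2/17.5 = 0.3543 hours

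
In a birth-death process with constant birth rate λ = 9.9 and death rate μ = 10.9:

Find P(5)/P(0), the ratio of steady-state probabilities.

For constant rates: P(n)/P(0) = (λ/μ)^n
P(5)/P(0) = (9.9/10.9)^5 = 0.90826^5 = 0.6181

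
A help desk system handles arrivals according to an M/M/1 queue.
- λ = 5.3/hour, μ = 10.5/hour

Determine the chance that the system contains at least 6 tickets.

ρ = λ/μ = 5.3/10.5 = 0.50476
P(N ≥ n) = ρⁿ
P(N ≥ 6) = 0.50476^6
P(N ≥ 6) = 0.01654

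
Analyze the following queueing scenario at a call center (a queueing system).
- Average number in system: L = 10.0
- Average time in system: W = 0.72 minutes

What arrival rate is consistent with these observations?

Little's Law: L = λW, so λ = L/W
λ = 10.0/0.72 = 13.8889 calls/minute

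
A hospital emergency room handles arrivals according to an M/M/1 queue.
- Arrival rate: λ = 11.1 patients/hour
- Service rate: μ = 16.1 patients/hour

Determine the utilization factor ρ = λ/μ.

Server utilization: ρ = λ/μ
ρ = 11.1/16.1 = 0.6894
The server is busy 68.94% of the time.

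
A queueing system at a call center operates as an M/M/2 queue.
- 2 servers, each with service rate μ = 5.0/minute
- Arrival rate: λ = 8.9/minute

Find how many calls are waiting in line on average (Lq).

Traffic intensity: ρ = λ/(cμ) = 8.9/(2×5.0) = 0.8900
Since ρ = 0.8900 < 1, system is stable.
Offered load a = λ/μ = cρ = 8.9/5.0 = 1.7800
P₀ = [ Σₙ₌₀^1 aⁿ/n! + a^2/(2!(1-ρ)) ]⁻¹
Σ = a^0/0! + a^1/1! = 1.0000 + 1.7800 = 2.7800
a^2/(2!(1-ρ)) = 3.1684/(2 × 0.1100) = 14.4018
P₀ = 1/(2.7800 + 14.4018) = 0.05820
Lq = P₀·a^2·ρ / (2!(1-ρ)²) = 0.058201 × 3.1684 × 0.89000 / (2 × 0.012100) = 6.7818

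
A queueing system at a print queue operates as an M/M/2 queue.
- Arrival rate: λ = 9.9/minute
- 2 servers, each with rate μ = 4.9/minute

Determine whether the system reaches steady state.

Stability requires ρ = λ/(cμ) < 1
ρ = 9.9/(2 × 4.9) = 9.9/9.80 = 1.0102
Since 1.0102 ≥ 1, the system is UNSTABLE.
Need c > λ/μ = 9.9/4.9 = 2.02.
Minimum servers needed: c = 3.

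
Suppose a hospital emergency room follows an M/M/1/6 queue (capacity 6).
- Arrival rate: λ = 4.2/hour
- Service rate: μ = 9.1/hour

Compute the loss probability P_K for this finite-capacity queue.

ρ = λ/μ = 4.2/9.1 = 0.46154
P₀ = (1-ρ)/(1-ρ^(K+1)) = (1-0.46154)/(1-0.46154^7) = 0.5385/0.9955 = 0.5409
P_K = P₀×ρ^K = 0.5409 × 0.46154^6 = 0.5409 × 0.009666 = 0.005228
Blocking probability = 0.52%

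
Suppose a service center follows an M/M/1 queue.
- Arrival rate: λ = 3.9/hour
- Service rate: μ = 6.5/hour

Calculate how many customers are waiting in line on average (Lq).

ρ = λ/μ = 3.9/6.5 = 0.6000
For M/M/1: Lq = λ²/(μ(μ-λ))
Lq = 15.21/(6.5 × 2.60)
Lq = 0.9000 customers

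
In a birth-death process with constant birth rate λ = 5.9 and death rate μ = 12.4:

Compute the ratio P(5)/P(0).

For constant rates: P(n)/P(0) = (λ/μ)^n
P(5)/P(0) = (5.9/12.4)^5 = 0.47581^5 = 0.02439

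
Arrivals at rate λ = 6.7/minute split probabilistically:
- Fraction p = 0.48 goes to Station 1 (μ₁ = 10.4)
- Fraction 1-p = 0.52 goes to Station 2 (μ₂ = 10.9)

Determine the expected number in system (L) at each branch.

Effective rates: λ₁ = 6.7×0.48 = 3.216, λ₂ = 6.7×0.52 = 3.484
Station 1: ρ₁ = 3.216/10.4 = 0.30923, L₁ = ρ₁/(1-ρ₁) = 0.30923/(1-0.30923) = 0.4477
Station 2: ρ₂ = 3.484/10.9 = 0.31963, L₂ = ρ₂/(1-ρ₂) = 0.31963/(1-0.31963) = 0.4698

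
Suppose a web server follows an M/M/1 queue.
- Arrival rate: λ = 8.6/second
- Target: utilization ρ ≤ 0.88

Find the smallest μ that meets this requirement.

ρ = λ/μ, so μ = λ/ρ
μ ≥ 8.6/0.88 = 9.7727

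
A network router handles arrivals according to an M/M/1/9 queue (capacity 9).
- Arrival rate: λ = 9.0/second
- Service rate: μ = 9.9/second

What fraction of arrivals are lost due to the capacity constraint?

ρ = λ/μ = 9.0/9.9 = 0.90909
P₀ = (1-ρ)/(1-ρ^(K+1)) = (1-0.90909)/(1-0.90909^10) = 0.090910/0.61446 = 0.1480
P_K = P₀×ρ^K = 0.147951 × 0.90909^9 = 0.147951 × 0.424094 = 0.06275
Blocking probability = 6.27%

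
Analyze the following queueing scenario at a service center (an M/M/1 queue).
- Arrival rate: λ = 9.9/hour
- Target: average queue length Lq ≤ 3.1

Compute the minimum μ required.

For M/M/1: Lq = λ²/(μ(μ-λ))
Need Lq ≤ 3.1, i.e. μ(μ-λ) ≥ λ²/3.1
μ² - 9.9μ - 98.01/3.1 ≥ 0  →  μ² - 9.9μ - 31.61613 ≥ 0
Quadratic formula (positive root): μ = [λ + √(λ² + 4×31.61613)]/2
Discriminant: 98.01 + 4×31.61613 = 224.4745, √224.4745 = 14.98247
μ ≥ (9.9 + 14.98247)/2 = 12.4412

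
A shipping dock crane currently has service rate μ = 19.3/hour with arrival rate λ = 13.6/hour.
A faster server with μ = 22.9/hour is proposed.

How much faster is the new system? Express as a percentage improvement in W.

System 1: ρ₁ = 13.6/19.3 = 0.7047, W₁ = 1/(19.3-13.6) = 0.1754
System 2: ρ₂ = 13.6/22.9 = 0.5939, W₂ = 1/(22.9-13.6) = 0.1075
Improvement: (W₁-W₂)/W₁ = (0.1754-0.1075)/0.1754 = 38.71%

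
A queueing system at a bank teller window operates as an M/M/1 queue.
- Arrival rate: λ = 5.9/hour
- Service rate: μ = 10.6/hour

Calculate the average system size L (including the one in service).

ρ = λ/μ = 5.9/10.6 = 0.5566
For M/M/1: L = λ/(μ-λ)
L = 5.9/(10.6-5.9) = 5.9/4.70
L = 1.2553 transactions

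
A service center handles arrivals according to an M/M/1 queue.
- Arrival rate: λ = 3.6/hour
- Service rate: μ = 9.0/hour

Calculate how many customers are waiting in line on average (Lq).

ρ = λ/μ = 3.6/9.0 = 0.4000
For M/M/1: Lq = λ²/(μ(μ-λ))
Lq = 12.96/(9.0 × 5.40)
Lq = 0.2667 customers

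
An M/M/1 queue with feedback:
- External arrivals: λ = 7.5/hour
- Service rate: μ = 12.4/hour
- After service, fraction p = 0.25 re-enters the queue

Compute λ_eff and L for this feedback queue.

Effective arrival rate: λ_eff = λ/(1-p) = 7.5/(1-0.25) = 7.5/0.75 = 10.0000
ρ = λ_eff/μ = 10.0000/12.4 = 0.806452
L = ρ/(1-ρ) = 0.806452/(1-0.806452) = 4.1667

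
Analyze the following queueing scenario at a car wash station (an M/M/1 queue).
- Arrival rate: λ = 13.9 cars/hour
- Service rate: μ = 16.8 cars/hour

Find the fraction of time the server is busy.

Server utilization: ρ = λ/μ
ρ = 13.9/16.8 = 0.8274
The server is busy 82.74% of the time.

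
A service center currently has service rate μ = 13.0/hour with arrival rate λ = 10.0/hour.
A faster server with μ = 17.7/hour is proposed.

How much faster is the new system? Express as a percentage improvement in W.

System 1: ρ₁ = 10.0/13.0 = 0.7692, W₁ = 1/(13.0-10.0) = 0.33333
System 2: ρ₂ = 10.0/17.7 = 0.5650, W₂ = 1/(17.7-10.0) = 0.12987
Improvement: (W₁-W₂)/W₁ = (0.33333-0.12987)/0.33333 = 61.04%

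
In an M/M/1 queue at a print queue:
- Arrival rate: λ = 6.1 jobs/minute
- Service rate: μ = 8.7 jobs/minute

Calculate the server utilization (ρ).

Server utilization: ρ = λ/μ
ρ = 6.1/8.7 = 0.7011
The server is busy 70.11% of the time.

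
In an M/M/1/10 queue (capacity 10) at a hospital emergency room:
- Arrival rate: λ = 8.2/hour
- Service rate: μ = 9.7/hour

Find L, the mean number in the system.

ρ = λ/μ = 8.2/9.7 = 0.84536
P₀ = (1-ρ)/(1-ρ^(K+1)) = (1-0.84536)/(1-0.84536^11) = 0.15464/0.84244 = 0.1836
P_K = P₀×ρ^K = 0.18356 × 0.84536^10 = 0.18356 × 0.18639 = 0.03421
L = ρ[1 - (K+1)ρ^K + Kρ^(K+1)] / [(1-ρ)(1-ρ^(K+1))]
L = 0.84536 × (1 - 11×0.18638757 + 10×0.15756460) / ((1 - 0.84536) × (1 - 0.15756460)) = 3.4093 patients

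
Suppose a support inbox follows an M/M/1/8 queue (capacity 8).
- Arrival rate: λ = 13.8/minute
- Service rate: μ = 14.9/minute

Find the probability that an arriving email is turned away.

ρ = λ/μ = 13.8/14.9 = 0.926174
P₀ = (1-ρ)/(1-ρ^(K+1)) = (1-0.926174)/(1-0.926174^9) = 0.07383/0.4985 = 0.1481
P_K = P₀×ρ^K = 0.1481 × 0.926174^8 = 0.1481 × 0.5414 = 0.08018
Blocking probability = 8.02%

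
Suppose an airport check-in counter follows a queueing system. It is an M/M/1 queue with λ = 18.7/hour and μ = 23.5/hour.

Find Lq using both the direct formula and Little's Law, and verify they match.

Method 1 (direct): Lq = λ²/(μ(μ-λ)) = 349.69/(23.5 × 4.80) = 3.1001

Method 2 (Little's Law):
W = 1/(μ-λ) = 1/4.80 = 0.20833
Wq = W - 1/μ = 0.20833 - 0.042553 = 0.16578
Lq = λWq = 18.7 × 0.16578 = 3.1001 ✔ (matches Method 1)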